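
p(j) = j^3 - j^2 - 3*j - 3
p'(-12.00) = 453.00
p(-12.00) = -1839.00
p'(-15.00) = 702.00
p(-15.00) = -3558.00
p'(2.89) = 16.28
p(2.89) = 4.12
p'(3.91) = 35.04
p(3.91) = 29.76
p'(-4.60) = 69.68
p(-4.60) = -107.70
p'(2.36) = 8.99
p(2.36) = -2.51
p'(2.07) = 5.71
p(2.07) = -4.63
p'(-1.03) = 2.24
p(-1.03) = -2.06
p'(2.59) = 11.94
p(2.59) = -0.10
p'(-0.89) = 1.16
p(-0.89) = -1.83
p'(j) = 3*j^2 - 2*j - 3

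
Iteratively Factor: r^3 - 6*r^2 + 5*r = (r)*(r^2 - 6*r + 5) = r*(r - 1)*(r - 5)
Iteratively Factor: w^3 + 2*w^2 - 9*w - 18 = (w + 2)*(w^2 - 9) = (w - 3)*(w + 2)*(w + 3)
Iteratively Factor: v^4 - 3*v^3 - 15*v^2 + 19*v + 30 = (v + 1)*(v^3 - 4*v^2 - 11*v + 30) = (v - 5)*(v + 1)*(v^2 + v - 6) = (v - 5)*(v + 1)*(v + 3)*(v - 2)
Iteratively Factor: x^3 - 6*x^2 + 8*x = (x)*(x^2 - 6*x + 8) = x*(x - 2)*(x - 4)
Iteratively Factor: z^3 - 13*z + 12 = (z - 3)*(z^2 + 3*z - 4) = (z - 3)*(z + 4)*(z - 1)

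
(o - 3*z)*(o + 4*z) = o^2 + o*z - 12*z^2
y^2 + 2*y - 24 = (y - 4)*(y + 6)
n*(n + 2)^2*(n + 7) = n^4 + 11*n^3 + 32*n^2 + 28*n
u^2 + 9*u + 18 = (u + 3)*(u + 6)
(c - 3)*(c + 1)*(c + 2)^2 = c^4 + 2*c^3 - 7*c^2 - 20*c - 12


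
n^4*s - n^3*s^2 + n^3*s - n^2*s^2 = n^2*(n - s)*(n*s + s)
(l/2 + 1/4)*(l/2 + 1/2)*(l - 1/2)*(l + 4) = l^4/4 + 5*l^3/4 + 15*l^2/16 - 5*l/16 - 1/4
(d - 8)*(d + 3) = d^2 - 5*d - 24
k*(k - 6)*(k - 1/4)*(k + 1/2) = k^4 - 23*k^3/4 - 13*k^2/8 + 3*k/4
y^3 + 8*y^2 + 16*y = y*(y + 4)^2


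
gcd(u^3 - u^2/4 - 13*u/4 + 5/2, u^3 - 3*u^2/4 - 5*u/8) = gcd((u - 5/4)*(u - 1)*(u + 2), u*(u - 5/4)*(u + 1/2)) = u - 5/4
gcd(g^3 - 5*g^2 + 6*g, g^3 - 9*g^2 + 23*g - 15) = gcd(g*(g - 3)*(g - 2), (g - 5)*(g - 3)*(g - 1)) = g - 3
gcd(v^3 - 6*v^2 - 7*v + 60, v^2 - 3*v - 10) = v - 5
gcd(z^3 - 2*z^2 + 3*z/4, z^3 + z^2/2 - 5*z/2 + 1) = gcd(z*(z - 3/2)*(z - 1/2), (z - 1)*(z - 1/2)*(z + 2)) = z - 1/2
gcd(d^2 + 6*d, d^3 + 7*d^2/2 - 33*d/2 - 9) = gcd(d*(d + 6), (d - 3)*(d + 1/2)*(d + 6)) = d + 6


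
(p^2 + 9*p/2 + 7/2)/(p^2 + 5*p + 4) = (p + 7/2)/(p + 4)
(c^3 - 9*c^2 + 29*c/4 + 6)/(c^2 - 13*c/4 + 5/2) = (4*c^3 - 36*c^2 + 29*c + 24)/(4*c^2 - 13*c + 10)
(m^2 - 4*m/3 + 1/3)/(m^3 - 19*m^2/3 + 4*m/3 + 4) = (3*m - 1)/(3*m^2 - 16*m - 12)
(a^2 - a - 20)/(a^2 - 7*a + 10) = (a + 4)/(a - 2)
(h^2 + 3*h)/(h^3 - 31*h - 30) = h*(h + 3)/(h^3 - 31*h - 30)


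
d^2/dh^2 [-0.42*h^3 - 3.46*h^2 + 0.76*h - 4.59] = -2.52*h - 6.92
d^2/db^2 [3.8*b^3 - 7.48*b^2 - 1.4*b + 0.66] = 22.8*b - 14.96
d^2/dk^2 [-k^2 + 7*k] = -2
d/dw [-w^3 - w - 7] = -3*w^2 - 1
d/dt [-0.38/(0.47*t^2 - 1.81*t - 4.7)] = (0.3572*t - 0.6878)/(-0.47*t^2 + 1.81*t + 4.7)^2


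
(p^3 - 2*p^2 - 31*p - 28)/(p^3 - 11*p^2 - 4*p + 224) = (p + 1)/(p - 8)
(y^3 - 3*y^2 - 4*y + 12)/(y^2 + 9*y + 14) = (y^2 - 5*y + 6)/(y + 7)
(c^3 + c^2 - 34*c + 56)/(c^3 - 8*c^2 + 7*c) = (c^3 + c^2 - 34*c + 56)/(c*(c^2 - 8*c + 7))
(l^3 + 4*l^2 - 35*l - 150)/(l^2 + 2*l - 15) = (l^2 - l - 30)/(l - 3)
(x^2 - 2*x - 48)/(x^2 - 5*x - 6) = (-x^2 + 2*x + 48)/(-x^2 + 5*x + 6)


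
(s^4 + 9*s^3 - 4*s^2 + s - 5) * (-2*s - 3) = -2*s^5 - 21*s^4 - 19*s^3 + 10*s^2 + 7*s + 15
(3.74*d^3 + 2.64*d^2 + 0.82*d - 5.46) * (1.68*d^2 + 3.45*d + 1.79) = 6.2832*d^5 + 17.3382*d^4 + 17.1802*d^3 - 1.6182*d^2 - 17.3692*d - 9.7734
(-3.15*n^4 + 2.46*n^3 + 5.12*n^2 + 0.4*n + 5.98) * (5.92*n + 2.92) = -18.648*n^5 + 5.3652*n^4 + 37.4936*n^3 + 17.3184*n^2 + 36.5696*n + 17.4616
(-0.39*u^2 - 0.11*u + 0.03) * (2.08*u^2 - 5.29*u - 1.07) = -0.8112*u^4 + 1.8343*u^3 + 1.0616*u^2 - 0.041*u - 0.0321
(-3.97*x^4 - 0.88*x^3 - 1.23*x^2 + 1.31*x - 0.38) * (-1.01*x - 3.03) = 4.0097*x^5 + 12.9179*x^4 + 3.9087*x^3 + 2.4038*x^2 - 3.5855*x + 1.1514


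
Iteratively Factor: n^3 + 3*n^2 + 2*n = (n + 2)*(n^2 + n) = (n + 1)*(n + 2)*(n)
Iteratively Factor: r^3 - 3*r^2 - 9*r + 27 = (r + 3)*(r^2 - 6*r + 9) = (r - 3)*(r + 3)*(r - 3)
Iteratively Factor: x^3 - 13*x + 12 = (x + 4)*(x^2 - 4*x + 3) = (x - 3)*(x + 4)*(x - 1)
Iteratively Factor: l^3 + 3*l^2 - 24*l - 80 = (l - 5)*(l^2 + 8*l + 16) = (l - 5)*(l + 4)*(l + 4)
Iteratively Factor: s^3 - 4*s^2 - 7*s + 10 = (s - 5)*(s^2 + s - 2) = (s - 5)*(s + 2)*(s - 1)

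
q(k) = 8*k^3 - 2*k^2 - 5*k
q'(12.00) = 3403.00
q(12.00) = 13476.00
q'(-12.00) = 3499.00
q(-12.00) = -14052.00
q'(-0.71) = 9.94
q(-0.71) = -0.32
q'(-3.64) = 327.55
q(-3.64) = -394.13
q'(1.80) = 65.56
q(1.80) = 31.18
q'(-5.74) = 808.70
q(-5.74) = -1550.15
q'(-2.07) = 106.12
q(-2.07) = -69.18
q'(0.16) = -5.03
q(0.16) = -0.82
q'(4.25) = 411.50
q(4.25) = 556.75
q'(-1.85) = 84.54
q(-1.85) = -48.25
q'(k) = 24*k^2 - 4*k - 5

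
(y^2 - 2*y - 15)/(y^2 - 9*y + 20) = (y + 3)/(y - 4)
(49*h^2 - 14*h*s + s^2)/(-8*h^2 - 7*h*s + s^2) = (-49*h^2 + 14*h*s - s^2)/(8*h^2 + 7*h*s - s^2)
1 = 1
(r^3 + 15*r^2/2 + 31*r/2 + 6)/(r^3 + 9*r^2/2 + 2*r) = (r + 3)/r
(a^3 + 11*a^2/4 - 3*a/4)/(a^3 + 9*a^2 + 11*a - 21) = a*(4*a - 1)/(4*(a^2 + 6*a - 7))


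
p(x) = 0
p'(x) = 0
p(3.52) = 0.00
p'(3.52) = 0.00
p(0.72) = 0.00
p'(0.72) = 0.00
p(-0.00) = 0.00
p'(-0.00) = 0.00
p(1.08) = 0.00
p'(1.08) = 0.00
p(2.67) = 0.00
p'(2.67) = 0.00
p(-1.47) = 0.00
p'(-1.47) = 0.00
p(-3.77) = 0.00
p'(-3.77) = 0.00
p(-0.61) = 0.00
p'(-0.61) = 0.00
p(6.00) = 0.00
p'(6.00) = 0.00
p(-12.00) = 0.00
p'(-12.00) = 0.00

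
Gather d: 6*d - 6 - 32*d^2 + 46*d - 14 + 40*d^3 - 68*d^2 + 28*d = 40*d^3 - 100*d^2 + 80*d - 20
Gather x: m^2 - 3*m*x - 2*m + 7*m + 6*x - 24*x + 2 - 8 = m^2 + 5*m + x*(-3*m - 18) - 6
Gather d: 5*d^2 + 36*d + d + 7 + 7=5*d^2 + 37*d + 14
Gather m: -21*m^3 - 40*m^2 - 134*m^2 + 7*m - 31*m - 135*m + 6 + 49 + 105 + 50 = -21*m^3 - 174*m^2 - 159*m + 210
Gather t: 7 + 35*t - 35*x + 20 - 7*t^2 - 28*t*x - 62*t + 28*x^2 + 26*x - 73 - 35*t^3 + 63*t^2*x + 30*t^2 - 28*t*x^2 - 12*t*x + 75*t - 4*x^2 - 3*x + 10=-35*t^3 + t^2*(63*x + 23) + t*(-28*x^2 - 40*x + 48) + 24*x^2 - 12*x - 36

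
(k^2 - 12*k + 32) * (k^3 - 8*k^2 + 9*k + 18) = k^5 - 20*k^4 + 137*k^3 - 346*k^2 + 72*k + 576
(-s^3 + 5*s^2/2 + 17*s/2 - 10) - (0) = -s^3 + 5*s^2/2 + 17*s/2 - 10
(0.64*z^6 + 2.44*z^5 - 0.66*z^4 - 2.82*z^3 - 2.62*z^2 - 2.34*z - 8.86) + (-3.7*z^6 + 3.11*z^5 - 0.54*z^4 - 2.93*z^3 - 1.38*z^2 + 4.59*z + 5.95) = -3.06*z^6 + 5.55*z^5 - 1.2*z^4 - 5.75*z^3 - 4.0*z^2 + 2.25*z - 2.91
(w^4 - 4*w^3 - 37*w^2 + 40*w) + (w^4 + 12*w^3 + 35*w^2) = 2*w^4 + 8*w^3 - 2*w^2 + 40*w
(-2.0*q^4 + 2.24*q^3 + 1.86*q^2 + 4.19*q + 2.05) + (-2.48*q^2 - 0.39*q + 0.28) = -2.0*q^4 + 2.24*q^3 - 0.62*q^2 + 3.8*q + 2.33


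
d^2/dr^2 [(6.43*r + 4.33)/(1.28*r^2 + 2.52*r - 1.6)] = ((2.56*r + 2.52)*(5.12*r + 5.04)*(6.43*r + 4.33) - (49.3824*r + 43.492)*(1.28*r^2 + 2.52*r - 1.6))/(1.28*r^2 + 2.52*r - 1.6)^3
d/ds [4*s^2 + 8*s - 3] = 8*s + 8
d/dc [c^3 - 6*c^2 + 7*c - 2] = 3*c^2 - 12*c + 7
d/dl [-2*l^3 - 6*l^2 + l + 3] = -6*l^2 - 12*l + 1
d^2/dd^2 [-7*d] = 0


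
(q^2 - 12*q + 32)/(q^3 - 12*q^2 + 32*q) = 1/q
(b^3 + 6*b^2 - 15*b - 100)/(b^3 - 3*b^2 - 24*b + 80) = (b + 5)/(b - 4)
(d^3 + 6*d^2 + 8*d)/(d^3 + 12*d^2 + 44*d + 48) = d/(d + 6)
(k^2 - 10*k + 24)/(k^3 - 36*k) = (k - 4)/(k*(k + 6))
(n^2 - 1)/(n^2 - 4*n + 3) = (n + 1)/(n - 3)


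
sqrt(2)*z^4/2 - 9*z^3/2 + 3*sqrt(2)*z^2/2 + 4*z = z*(z - 4*sqrt(2))*(z - sqrt(2))*(sqrt(2)*z/2 + 1/2)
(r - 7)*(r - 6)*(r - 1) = r^3 - 14*r^2 + 55*r - 42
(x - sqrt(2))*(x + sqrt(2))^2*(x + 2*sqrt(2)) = x^4 + 3*sqrt(2)*x^3 + 2*x^2 - 6*sqrt(2)*x - 8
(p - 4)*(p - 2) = p^2 - 6*p + 8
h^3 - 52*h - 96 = (h - 8)*(h + 2)*(h + 6)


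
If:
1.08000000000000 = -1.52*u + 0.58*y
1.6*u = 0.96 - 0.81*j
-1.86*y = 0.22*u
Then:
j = 2.53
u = -0.68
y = 0.08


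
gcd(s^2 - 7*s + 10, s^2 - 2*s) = s - 2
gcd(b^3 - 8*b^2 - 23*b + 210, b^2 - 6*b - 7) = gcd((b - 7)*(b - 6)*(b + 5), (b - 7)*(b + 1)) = b - 7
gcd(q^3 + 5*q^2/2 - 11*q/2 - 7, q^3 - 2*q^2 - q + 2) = q^2 - q - 2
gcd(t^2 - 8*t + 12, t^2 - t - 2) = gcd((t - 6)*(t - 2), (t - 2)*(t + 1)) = t - 2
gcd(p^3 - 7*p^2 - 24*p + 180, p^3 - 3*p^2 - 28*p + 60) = p^2 - p - 30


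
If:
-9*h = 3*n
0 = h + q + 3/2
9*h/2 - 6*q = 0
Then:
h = -6/7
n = 18/7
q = -9/14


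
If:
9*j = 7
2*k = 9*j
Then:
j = 7/9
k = 7/2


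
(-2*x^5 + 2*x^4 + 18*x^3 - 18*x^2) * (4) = -8*x^5 + 8*x^4 + 72*x^3 - 72*x^2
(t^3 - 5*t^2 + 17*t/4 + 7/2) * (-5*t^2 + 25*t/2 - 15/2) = -5*t^5 + 75*t^4/2 - 365*t^3/4 + 585*t^2/8 + 95*t/8 - 105/4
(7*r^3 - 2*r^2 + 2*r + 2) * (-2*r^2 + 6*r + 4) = -14*r^5 + 46*r^4 + 12*r^3 + 20*r + 8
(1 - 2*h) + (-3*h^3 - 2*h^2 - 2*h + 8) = -3*h^3 - 2*h^2 - 4*h + 9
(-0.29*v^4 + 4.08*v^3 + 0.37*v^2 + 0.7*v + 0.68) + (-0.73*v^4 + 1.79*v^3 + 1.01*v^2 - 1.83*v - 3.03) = -1.02*v^4 + 5.87*v^3 + 1.38*v^2 - 1.13*v - 2.35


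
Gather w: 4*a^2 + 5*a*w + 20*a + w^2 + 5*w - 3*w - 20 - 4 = 4*a^2 + 20*a + w^2 + w*(5*a + 2) - 24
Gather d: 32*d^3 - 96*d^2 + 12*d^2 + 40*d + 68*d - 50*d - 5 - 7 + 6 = 32*d^3 - 84*d^2 + 58*d - 6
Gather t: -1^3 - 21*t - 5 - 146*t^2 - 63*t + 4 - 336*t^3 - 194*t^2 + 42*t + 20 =-336*t^3 - 340*t^2 - 42*t + 18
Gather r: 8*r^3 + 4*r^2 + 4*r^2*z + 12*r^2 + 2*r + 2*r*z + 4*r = 8*r^3 + r^2*(4*z + 16) + r*(2*z + 6)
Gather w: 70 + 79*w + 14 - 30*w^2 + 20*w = -30*w^2 + 99*w + 84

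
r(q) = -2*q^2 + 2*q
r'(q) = 2 - 4*q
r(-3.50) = -31.50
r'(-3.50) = 16.00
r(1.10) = -0.22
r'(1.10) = -2.40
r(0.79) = 0.33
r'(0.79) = -1.16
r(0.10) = 0.18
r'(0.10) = 1.60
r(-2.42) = -16.55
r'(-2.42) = 11.68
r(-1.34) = -6.27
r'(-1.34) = 7.36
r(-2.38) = -16.09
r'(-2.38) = 11.52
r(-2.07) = -12.71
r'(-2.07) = 10.28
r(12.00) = -264.00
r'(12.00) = -46.00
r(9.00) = -144.00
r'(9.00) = -34.00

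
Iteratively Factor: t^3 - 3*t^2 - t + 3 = (t - 3)*(t^2 - 1) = (t - 3)*(t - 1)*(t + 1)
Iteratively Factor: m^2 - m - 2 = (m + 1)*(m - 2)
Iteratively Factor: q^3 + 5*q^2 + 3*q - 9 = (q - 1)*(q^2 + 6*q + 9) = (q - 1)*(q + 3)*(q + 3)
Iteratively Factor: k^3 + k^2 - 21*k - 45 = (k - 5)*(k^2 + 6*k + 9) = (k - 5)*(k + 3)*(k + 3)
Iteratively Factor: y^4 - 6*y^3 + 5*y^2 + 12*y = (y - 3)*(y^3 - 3*y^2 - 4*y) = (y - 4)*(y - 3)*(y^2 + y) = y*(y - 4)*(y - 3)*(y + 1)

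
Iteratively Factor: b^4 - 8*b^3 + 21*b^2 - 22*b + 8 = (b - 4)*(b^3 - 4*b^2 + 5*b - 2) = (b - 4)*(b - 1)*(b^2 - 3*b + 2) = (b - 4)*(b - 2)*(b - 1)*(b - 1)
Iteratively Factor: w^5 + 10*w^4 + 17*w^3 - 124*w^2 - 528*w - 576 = (w - 4)*(w^4 + 14*w^3 + 73*w^2 + 168*w + 144) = (w - 4)*(w + 3)*(w^3 + 11*w^2 + 40*w + 48) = (w - 4)*(w + 3)^2*(w^2 + 8*w + 16) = (w - 4)*(w + 3)^2*(w + 4)*(w + 4)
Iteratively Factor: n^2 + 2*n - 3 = (n - 1)*(n + 3)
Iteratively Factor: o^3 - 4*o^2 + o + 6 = (o - 3)*(o^2 - o - 2) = (o - 3)*(o - 2)*(o + 1)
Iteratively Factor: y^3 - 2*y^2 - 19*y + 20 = (y + 4)*(y^2 - 6*y + 5) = (y - 5)*(y + 4)*(y - 1)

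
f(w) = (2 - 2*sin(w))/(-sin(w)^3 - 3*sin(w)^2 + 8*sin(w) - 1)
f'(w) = (2 - 2*sin(w))*(3*sin(w)^2*cos(w) + 6*sin(w)*cos(w) - 8*cos(w))/(-sin(w)^3 - 3*sin(w)^2 + 8*sin(w) - 1)^2 - 2*cos(w)/(-sin(w)^3 - 3*sin(w)^2 + 8*sin(w) - 1) = 2*(-2*sin(w)^3 + 6*sin(w) - 7)*cos(w)/(sin(w)^3 + 3*sin(w)^2 - 8*sin(w) + 1)^2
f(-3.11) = -1.64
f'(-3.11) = 9.12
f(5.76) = -0.53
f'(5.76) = -0.53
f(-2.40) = -0.45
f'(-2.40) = 0.28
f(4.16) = -0.40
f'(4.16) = 0.13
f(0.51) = 0.49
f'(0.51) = -1.75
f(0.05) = -3.13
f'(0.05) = -36.23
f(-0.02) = -1.76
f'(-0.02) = -10.56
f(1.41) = 0.01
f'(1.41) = -0.11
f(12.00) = -0.51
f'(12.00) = -0.46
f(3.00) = 25.87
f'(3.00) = 2765.43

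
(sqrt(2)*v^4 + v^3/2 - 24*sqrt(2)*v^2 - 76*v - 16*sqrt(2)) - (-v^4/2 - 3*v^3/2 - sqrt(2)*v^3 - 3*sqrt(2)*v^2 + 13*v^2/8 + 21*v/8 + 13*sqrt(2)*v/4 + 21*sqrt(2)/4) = v^4/2 + sqrt(2)*v^4 + sqrt(2)*v^3 + 2*v^3 - 21*sqrt(2)*v^2 - 13*v^2/8 - 629*v/8 - 13*sqrt(2)*v/4 - 85*sqrt(2)/4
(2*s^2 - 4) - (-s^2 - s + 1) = 3*s^2 + s - 5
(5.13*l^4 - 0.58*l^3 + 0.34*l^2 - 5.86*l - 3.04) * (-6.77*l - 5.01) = -34.7301*l^5 - 21.7747*l^4 + 0.604*l^3 + 37.9688*l^2 + 49.9394*l + 15.2304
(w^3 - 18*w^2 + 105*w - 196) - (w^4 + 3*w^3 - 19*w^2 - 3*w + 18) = -w^4 - 2*w^3 + w^2 + 108*w - 214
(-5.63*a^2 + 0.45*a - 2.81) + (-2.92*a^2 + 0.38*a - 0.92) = -8.55*a^2 + 0.83*a - 3.73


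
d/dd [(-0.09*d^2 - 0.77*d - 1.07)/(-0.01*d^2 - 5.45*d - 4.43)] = (0.4828*d^2 + 0.776*d - 2.4204)/(0.0001*d^4 + 0.109*d^3 + 29.7911*d^2 + 48.287*d + 19.6249)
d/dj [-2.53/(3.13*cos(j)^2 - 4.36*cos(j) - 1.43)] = (11.0308 - 15.8378*cos(j))*sin(j)/(-3.13*cos(j)^2 + 4.36*cos(j) + 1.43)^2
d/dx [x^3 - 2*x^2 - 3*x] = 3*x^2 - 4*x - 3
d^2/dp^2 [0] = 0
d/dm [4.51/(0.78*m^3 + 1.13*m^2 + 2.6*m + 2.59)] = (-10.5534*m^2 - 10.1926*m - 11.726)/(0.78*m^3 + 1.13*m^2 + 2.6*m + 2.59)^2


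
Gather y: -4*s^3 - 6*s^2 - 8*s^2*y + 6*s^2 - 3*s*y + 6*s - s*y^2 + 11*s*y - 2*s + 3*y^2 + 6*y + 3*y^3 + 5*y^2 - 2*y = -4*s^3 + 4*s + 3*y^3 + y^2*(8 - s) + y*(-8*s^2 + 8*s + 4)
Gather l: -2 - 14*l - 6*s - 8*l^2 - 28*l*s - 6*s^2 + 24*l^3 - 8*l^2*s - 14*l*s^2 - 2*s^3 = 24*l^3 + l^2*(-8*s - 8) + l*(-14*s^2 - 28*s - 14) - 2*s^3 - 6*s^2 - 6*s - 2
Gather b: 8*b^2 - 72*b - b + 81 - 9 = 8*b^2 - 73*b + 72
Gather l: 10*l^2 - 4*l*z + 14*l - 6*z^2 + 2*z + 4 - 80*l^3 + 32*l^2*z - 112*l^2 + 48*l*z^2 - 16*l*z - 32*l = -80*l^3 + l^2*(32*z - 102) + l*(48*z^2 - 20*z - 18) - 6*z^2 + 2*z + 4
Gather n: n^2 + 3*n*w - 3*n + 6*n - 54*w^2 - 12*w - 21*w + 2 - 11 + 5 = n^2 + n*(3*w + 3) - 54*w^2 - 33*w - 4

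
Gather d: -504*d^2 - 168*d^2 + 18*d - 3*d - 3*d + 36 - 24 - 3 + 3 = -672*d^2 + 12*d + 12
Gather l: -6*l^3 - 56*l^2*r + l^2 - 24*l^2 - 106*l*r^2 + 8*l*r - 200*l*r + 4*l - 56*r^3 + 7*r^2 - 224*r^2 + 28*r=-6*l^3 + l^2*(-56*r - 23) + l*(-106*r^2 - 192*r + 4) - 56*r^3 - 217*r^2 + 28*r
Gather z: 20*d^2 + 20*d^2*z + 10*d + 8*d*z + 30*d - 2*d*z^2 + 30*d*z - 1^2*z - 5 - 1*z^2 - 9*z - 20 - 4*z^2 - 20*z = 20*d^2 + 40*d + z^2*(-2*d - 5) + z*(20*d^2 + 38*d - 30) - 25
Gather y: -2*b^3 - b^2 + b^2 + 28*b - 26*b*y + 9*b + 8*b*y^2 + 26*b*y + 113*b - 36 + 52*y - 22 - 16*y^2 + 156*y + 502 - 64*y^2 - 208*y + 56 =-2*b^3 + 150*b + y^2*(8*b - 80) + 500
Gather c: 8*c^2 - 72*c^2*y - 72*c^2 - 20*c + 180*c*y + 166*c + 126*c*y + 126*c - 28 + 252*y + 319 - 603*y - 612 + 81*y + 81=c^2*(-72*y - 64) + c*(306*y + 272) - 270*y - 240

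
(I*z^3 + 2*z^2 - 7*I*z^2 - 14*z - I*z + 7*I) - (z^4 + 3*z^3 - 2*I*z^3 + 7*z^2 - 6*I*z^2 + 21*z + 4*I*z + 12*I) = -z^4 - 3*z^3 + 3*I*z^3 - 5*z^2 - I*z^2 - 35*z - 5*I*z - 5*I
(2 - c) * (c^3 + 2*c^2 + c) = -c^4 + 3*c^2 + 2*c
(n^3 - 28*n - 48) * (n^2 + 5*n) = n^5 + 5*n^4 - 28*n^3 - 188*n^2 - 240*n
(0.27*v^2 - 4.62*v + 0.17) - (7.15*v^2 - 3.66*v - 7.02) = -6.88*v^2 - 0.96*v + 7.19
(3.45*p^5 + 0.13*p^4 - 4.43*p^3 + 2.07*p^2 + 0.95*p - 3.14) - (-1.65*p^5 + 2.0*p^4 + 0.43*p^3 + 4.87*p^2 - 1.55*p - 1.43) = 5.1*p^5 - 1.87*p^4 - 4.86*p^3 - 2.8*p^2 + 2.5*p - 1.71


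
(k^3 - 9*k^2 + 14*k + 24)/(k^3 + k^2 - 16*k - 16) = (k - 6)/(k + 4)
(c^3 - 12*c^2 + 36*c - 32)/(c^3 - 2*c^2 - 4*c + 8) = (c - 8)/(c + 2)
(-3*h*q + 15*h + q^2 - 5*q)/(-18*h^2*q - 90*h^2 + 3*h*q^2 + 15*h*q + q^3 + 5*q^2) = (q - 5)/(6*h*q + 30*h + q^2 + 5*q)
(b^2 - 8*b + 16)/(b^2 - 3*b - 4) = (b - 4)/(b + 1)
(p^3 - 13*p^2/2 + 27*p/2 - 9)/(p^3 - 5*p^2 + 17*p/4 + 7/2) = 2*(2*p^2 - 9*p + 9)/(4*p^2 - 12*p - 7)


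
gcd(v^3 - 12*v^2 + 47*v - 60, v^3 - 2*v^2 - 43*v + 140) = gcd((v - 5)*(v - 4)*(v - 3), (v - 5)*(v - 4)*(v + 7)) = v^2 - 9*v + 20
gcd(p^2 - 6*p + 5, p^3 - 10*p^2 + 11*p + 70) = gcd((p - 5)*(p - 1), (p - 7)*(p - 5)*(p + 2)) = p - 5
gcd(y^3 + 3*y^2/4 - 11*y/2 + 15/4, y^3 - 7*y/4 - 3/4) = 1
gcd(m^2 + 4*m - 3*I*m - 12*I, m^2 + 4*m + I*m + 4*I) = m + 4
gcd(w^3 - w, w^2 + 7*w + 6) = w + 1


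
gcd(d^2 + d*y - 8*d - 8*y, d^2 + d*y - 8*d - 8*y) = d^2 + d*y - 8*d - 8*y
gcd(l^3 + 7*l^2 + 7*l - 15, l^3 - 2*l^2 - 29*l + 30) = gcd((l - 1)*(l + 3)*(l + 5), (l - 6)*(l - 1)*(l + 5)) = l^2 + 4*l - 5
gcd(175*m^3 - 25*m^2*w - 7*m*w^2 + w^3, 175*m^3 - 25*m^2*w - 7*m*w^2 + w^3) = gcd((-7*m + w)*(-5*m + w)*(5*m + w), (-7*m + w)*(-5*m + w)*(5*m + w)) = 175*m^3 - 25*m^2*w - 7*m*w^2 + w^3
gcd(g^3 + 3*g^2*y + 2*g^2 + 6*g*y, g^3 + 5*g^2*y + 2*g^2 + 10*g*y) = g^2 + 2*g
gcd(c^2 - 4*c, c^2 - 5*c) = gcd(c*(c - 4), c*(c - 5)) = c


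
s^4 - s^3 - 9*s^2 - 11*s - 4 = (s - 4)*(s + 1)^3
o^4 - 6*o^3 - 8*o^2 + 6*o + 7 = (o - 7)*(o - 1)*(o + 1)^2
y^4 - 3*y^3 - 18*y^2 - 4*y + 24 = (y - 6)*(y - 1)*(y + 2)^2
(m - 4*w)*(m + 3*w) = m^2 - m*w - 12*w^2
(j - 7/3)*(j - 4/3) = j^2 - 11*j/3 + 28/9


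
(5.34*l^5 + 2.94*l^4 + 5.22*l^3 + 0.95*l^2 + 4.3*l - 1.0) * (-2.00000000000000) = -10.68*l^5 - 5.88*l^4 - 10.44*l^3 - 1.9*l^2 - 8.6*l + 2.0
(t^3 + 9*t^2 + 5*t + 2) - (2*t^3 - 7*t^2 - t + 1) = -t^3 + 16*t^2 + 6*t + 1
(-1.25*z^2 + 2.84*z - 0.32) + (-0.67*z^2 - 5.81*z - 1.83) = -1.92*z^2 - 2.97*z - 2.15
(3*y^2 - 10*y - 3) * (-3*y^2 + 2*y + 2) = -9*y^4 + 36*y^3 - 5*y^2 - 26*y - 6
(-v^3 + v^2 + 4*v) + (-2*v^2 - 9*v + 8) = -v^3 - v^2 - 5*v + 8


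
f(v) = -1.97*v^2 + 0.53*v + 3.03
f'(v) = 0.53 - 3.94*v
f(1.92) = -3.21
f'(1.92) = -7.03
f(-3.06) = -17.04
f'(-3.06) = 12.59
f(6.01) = -64.94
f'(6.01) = -23.15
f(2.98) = -12.88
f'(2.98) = -11.21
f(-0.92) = 0.87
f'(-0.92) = 4.15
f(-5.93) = -69.39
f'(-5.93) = 23.89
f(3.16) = -14.97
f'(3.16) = -11.92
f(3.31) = -16.80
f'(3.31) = -12.51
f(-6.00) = -71.07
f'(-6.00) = 24.17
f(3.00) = -13.11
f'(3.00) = -11.29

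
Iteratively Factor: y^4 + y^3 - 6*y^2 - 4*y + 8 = (y - 1)*(y^3 + 2*y^2 - 4*y - 8) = (y - 1)*(y + 2)*(y^2 - 4) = (y - 1)*(y + 2)^2*(y - 2)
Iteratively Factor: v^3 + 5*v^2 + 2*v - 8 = (v + 4)*(v^2 + v - 2) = (v - 1)*(v + 4)*(v + 2)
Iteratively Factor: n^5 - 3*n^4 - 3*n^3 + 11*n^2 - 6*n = (n + 2)*(n^4 - 5*n^3 + 7*n^2 - 3*n) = n*(n + 2)*(n^3 - 5*n^2 + 7*n - 3) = n*(n - 1)*(n + 2)*(n^2 - 4*n + 3) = n*(n - 1)^2*(n + 2)*(n - 3)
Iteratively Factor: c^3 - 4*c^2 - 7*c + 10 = (c - 1)*(c^2 - 3*c - 10) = (c - 5)*(c - 1)*(c + 2)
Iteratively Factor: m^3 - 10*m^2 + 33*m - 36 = (m - 3)*(m^2 - 7*m + 12) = (m - 4)*(m - 3)*(m - 3)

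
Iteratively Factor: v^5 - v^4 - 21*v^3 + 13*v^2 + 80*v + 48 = (v + 1)*(v^4 - 2*v^3 - 19*v^2 + 32*v + 48) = (v + 1)*(v + 4)*(v^3 - 6*v^2 + 5*v + 12) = (v + 1)^2*(v + 4)*(v^2 - 7*v + 12) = (v - 3)*(v + 1)^2*(v + 4)*(v - 4)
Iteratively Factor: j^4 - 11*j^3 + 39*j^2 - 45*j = (j)*(j^3 - 11*j^2 + 39*j - 45) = j*(j - 3)*(j^2 - 8*j + 15) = j*(j - 3)^2*(j - 5)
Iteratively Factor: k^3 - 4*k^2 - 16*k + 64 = (k - 4)*(k^2 - 16) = (k - 4)^2*(k + 4)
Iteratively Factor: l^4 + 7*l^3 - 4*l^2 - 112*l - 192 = (l + 4)*(l^3 + 3*l^2 - 16*l - 48) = (l + 3)*(l + 4)*(l^2 - 16) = (l - 4)*(l + 3)*(l + 4)*(l + 4)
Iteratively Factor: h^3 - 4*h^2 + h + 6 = (h + 1)*(h^2 - 5*h + 6) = (h - 2)*(h + 1)*(h - 3)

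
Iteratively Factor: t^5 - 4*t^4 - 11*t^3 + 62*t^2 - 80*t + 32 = (t - 4)*(t^4 - 11*t^2 + 18*t - 8) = (t - 4)*(t - 2)*(t^3 + 2*t^2 - 7*t + 4) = (t - 4)*(t - 2)*(t + 4)*(t^2 - 2*t + 1) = (t - 4)*(t - 2)*(t - 1)*(t + 4)*(t - 1)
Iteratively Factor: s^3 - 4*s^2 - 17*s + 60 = (s - 5)*(s^2 + s - 12) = (s - 5)*(s - 3)*(s + 4)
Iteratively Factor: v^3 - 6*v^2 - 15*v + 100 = (v - 5)*(v^2 - v - 20) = (v - 5)^2*(v + 4)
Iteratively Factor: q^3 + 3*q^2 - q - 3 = (q + 1)*(q^2 + 2*q - 3) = (q - 1)*(q + 1)*(q + 3)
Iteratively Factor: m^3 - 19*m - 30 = (m - 5)*(m^2 + 5*m + 6) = (m - 5)*(m + 2)*(m + 3)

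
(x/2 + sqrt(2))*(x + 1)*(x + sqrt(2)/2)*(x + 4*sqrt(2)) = x^4/2 + x^3/2 + 13*sqrt(2)*x^3/4 + 13*sqrt(2)*x^2/4 + 11*x^2 + 4*sqrt(2)*x + 11*x + 4*sqrt(2)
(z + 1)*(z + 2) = z^2 + 3*z + 2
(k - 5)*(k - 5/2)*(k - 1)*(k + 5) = k^4 - 7*k^3/2 - 45*k^2/2 + 175*k/2 - 125/2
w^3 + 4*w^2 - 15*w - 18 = (w - 3)*(w + 1)*(w + 6)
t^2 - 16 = (t - 4)*(t + 4)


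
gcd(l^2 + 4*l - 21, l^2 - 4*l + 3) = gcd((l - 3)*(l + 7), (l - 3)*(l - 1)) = l - 3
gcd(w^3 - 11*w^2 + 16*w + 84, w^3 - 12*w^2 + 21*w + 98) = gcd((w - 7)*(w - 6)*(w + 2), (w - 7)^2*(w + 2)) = w^2 - 5*w - 14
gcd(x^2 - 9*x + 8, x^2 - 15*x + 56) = x - 8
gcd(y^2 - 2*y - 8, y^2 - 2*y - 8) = y^2 - 2*y - 8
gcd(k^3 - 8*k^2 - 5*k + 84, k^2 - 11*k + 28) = k^2 - 11*k + 28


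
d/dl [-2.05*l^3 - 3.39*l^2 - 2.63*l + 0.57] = -6.15*l^2 - 6.78*l - 2.63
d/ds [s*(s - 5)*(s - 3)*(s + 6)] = 4*s^3 - 6*s^2 - 66*s + 90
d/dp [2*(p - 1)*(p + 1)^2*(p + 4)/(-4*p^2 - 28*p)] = (-p^5 - 13*p^4 - 35*p^3 - 13*p^2 - 4*p - 14)/(p^2*(p^2 + 14*p + 49))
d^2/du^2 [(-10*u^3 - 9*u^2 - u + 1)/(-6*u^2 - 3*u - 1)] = 6*(-32*u^3 - 60*u^2 - 14*u + 1)/(216*u^6 + 324*u^5 + 270*u^4 + 135*u^3 + 45*u^2 + 9*u + 1)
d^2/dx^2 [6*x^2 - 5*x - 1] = 12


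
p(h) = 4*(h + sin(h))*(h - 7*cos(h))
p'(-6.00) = -167.38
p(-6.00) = 291.09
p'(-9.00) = 70.03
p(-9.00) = 98.72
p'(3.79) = -33.53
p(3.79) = 119.41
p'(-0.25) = -53.93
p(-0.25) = 13.99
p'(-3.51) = -43.55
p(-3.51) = -38.05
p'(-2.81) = 16.87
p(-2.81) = -47.77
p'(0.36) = -38.07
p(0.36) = -17.64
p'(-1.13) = 19.89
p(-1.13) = 33.50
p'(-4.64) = -131.64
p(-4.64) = 60.23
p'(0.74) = 1.56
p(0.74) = -25.06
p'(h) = 4*(h + sin(h))*(7*sin(h) + 1) + 4*(h - 7*cos(h))*(cos(h) + 1)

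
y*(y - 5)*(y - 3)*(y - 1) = y^4 - 9*y^3 + 23*y^2 - 15*y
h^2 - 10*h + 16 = (h - 8)*(h - 2)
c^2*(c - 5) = c^3 - 5*c^2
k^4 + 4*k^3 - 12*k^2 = k^2*(k - 2)*(k + 6)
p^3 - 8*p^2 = p^2*(p - 8)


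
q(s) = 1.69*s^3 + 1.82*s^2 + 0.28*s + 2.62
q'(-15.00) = 1086.43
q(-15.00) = -5295.83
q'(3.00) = 56.83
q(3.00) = 65.47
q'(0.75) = 5.86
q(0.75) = 4.57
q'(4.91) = 140.38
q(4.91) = 247.92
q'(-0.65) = 0.06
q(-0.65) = 2.74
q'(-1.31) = 4.21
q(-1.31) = 1.58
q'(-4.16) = 72.88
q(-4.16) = -88.71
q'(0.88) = 7.41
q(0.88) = 5.43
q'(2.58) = 43.42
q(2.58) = 44.48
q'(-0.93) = 1.28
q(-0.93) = 2.57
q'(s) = 5.07*s^2 + 3.64*s + 0.28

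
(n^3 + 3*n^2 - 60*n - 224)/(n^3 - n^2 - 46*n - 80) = (n^2 + 11*n + 28)/(n^2 + 7*n + 10)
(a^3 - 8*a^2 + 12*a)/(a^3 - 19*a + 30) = a*(a - 6)/(a^2 + 2*a - 15)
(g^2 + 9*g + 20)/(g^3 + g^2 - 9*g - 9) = (g^2 + 9*g + 20)/(g^3 + g^2 - 9*g - 9)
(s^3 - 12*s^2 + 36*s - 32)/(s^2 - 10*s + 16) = s - 2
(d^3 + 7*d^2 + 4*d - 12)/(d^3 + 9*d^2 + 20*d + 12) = (d - 1)/(d + 1)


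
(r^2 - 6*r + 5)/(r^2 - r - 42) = (-r^2 + 6*r - 5)/(-r^2 + r + 42)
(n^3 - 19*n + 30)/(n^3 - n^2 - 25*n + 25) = (n^2 - 5*n + 6)/(n^2 - 6*n + 5)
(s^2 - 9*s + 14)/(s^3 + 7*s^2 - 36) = (s - 7)/(s^2 + 9*s + 18)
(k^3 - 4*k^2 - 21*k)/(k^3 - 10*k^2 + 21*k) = (k + 3)/(k - 3)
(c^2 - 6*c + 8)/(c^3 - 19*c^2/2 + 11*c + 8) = 2*(c - 4)/(2*c^2 - 15*c - 8)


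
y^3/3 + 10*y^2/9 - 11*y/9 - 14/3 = (y/3 + 1)*(y - 2)*(y + 7/3)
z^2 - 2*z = z*(z - 2)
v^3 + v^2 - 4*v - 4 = (v - 2)*(v + 1)*(v + 2)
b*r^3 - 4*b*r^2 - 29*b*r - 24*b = (r - 8)*(r + 3)*(b*r + b)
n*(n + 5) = n^2 + 5*n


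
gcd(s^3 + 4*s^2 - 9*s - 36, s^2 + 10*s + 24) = s + 4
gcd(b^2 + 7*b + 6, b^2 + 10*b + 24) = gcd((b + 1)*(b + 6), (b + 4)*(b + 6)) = b + 6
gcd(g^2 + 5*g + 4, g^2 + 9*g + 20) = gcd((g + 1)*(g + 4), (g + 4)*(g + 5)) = g + 4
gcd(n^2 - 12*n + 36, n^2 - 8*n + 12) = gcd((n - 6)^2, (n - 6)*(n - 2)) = n - 6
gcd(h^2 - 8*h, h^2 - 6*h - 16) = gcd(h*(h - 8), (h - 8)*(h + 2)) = h - 8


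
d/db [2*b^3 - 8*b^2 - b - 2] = 6*b^2 - 16*b - 1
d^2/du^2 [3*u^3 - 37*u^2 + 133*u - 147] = 18*u - 74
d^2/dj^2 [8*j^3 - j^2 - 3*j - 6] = 48*j - 2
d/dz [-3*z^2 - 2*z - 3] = -6*z - 2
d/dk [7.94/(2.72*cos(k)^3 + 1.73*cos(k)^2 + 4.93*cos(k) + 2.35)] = (64.7904*cos(k)^2 + 27.4724*cos(k) + 39.1442)*sin(k)/(2.72*cos(k)^3 + 1.73*cos(k)^2 + 4.93*cos(k) + 2.35)^2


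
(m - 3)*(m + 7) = m^2 + 4*m - 21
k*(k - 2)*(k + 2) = k^3 - 4*k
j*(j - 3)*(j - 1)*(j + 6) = j^4 + 2*j^3 - 21*j^2 + 18*j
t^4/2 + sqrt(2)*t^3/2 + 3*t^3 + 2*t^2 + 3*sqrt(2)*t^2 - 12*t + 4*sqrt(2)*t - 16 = (t/2 + sqrt(2))*(t + 2)*(t + 4)*(t - sqrt(2))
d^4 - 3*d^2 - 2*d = d*(d - 2)*(d + 1)^2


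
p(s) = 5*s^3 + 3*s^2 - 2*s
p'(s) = 15*s^2 + 6*s - 2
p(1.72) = 30.88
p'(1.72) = 52.70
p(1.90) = 41.32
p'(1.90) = 63.55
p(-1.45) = -6.04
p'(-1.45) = 20.84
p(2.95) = 148.57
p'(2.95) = 146.24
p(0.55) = 0.64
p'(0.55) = 5.84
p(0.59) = 0.89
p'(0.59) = 6.76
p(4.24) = 426.58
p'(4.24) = 293.10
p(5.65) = 986.28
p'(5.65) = 510.74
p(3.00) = 156.00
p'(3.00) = 151.00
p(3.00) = 156.00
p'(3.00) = 151.00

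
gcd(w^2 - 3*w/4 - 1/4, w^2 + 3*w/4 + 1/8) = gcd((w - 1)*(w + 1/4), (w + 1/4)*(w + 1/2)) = w + 1/4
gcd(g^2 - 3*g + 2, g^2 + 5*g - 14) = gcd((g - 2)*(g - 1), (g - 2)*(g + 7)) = g - 2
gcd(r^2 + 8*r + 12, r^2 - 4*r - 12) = r + 2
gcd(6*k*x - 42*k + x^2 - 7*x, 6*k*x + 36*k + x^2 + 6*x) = 6*k + x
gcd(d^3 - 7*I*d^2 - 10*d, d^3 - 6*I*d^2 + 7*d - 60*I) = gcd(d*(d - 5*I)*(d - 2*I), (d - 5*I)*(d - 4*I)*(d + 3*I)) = d - 5*I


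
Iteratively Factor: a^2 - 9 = (a - 3)*(a + 3)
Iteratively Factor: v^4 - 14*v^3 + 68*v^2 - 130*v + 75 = (v - 5)*(v^3 - 9*v^2 + 23*v - 15) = (v - 5)*(v - 3)*(v^2 - 6*v + 5) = (v - 5)^2*(v - 3)*(v - 1)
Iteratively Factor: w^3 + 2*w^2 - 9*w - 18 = (w + 3)*(w^2 - w - 6) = (w + 2)*(w + 3)*(w - 3)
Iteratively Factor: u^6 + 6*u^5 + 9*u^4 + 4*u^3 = (u + 1)*(u^5 + 5*u^4 + 4*u^3) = u*(u + 1)*(u^4 + 5*u^3 + 4*u^2) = u^2*(u + 1)*(u^3 + 5*u^2 + 4*u) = u^2*(u + 1)^2*(u^2 + 4*u) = u^3*(u + 1)^2*(u + 4)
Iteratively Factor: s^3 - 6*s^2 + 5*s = (s - 5)*(s^2 - s) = (s - 5)*(s - 1)*(s)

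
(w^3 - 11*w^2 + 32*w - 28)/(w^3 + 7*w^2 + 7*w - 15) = (w^3 - 11*w^2 + 32*w - 28)/(w^3 + 7*w^2 + 7*w - 15)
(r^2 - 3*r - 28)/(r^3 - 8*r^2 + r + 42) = (r + 4)/(r^2 - r - 6)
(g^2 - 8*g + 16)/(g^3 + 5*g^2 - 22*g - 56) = (g - 4)/(g^2 + 9*g + 14)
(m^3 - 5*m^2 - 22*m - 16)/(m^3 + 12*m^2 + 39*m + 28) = (m^2 - 6*m - 16)/(m^2 + 11*m + 28)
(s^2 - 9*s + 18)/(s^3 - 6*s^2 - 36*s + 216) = (s - 3)/(s^2 - 36)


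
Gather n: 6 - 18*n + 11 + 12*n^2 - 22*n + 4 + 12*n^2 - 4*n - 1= 24*n^2 - 44*n + 20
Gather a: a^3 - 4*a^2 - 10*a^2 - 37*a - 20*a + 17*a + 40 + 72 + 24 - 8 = a^3 - 14*a^2 - 40*a + 128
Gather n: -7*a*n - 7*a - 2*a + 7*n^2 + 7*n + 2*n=-9*a + 7*n^2 + n*(9 - 7*a)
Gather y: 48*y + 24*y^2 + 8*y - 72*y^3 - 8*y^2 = -72*y^3 + 16*y^2 + 56*y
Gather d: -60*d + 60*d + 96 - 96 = 0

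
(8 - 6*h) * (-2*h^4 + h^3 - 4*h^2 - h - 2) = 12*h^5 - 22*h^4 + 32*h^3 - 26*h^2 + 4*h - 16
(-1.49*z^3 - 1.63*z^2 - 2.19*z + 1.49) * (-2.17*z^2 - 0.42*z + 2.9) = 3.2333*z^5 + 4.1629*z^4 + 1.1159*z^3 - 7.0405*z^2 - 6.9768*z + 4.321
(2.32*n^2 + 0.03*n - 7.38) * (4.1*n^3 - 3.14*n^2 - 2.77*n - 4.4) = 9.512*n^5 - 7.1618*n^4 - 36.7786*n^3 + 12.8821*n^2 + 20.3106*n + 32.472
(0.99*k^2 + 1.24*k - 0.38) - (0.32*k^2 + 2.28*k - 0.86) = 0.67*k^2 - 1.04*k + 0.48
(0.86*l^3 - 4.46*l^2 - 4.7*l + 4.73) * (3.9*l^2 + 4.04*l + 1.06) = 3.354*l^5 - 13.9196*l^4 - 35.4368*l^3 - 5.2686*l^2 + 14.1272*l + 5.0138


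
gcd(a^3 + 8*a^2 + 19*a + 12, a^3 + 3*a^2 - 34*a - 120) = a + 4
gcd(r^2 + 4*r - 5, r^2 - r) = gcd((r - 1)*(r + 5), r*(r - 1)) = r - 1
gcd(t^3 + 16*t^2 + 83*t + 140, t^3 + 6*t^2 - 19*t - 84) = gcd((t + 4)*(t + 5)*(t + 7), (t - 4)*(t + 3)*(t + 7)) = t + 7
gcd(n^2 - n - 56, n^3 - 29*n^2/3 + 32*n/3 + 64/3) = n - 8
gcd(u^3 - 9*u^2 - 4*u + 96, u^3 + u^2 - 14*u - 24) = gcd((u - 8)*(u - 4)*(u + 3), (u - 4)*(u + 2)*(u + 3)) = u^2 - u - 12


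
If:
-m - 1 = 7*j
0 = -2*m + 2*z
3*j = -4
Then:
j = -4/3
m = 25/3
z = 25/3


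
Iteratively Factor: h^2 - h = (h - 1)*(h)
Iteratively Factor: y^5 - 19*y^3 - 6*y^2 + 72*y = (y - 2)*(y^4 + 2*y^3 - 15*y^2 - 36*y) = (y - 2)*(y + 3)*(y^3 - y^2 - 12*y) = y*(y - 2)*(y + 3)*(y^2 - y - 12) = y*(y - 4)*(y - 2)*(y + 3)*(y + 3)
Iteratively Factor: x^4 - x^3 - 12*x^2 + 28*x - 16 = (x - 2)*(x^3 + x^2 - 10*x + 8) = (x - 2)^2*(x^2 + 3*x - 4) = (x - 2)^2*(x - 1)*(x + 4)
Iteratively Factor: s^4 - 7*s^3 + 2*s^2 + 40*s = (s + 2)*(s^3 - 9*s^2 + 20*s) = (s - 4)*(s + 2)*(s^2 - 5*s) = (s - 5)*(s - 4)*(s + 2)*(s)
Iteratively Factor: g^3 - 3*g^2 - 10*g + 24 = (g - 2)*(g^2 - g - 12) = (g - 2)*(g + 3)*(g - 4)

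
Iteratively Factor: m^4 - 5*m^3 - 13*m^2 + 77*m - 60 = (m - 1)*(m^3 - 4*m^2 - 17*m + 60) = (m - 3)*(m - 1)*(m^2 - m - 20) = (m - 5)*(m - 3)*(m - 1)*(m + 4)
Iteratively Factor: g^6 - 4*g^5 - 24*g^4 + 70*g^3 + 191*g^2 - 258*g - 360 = (g + 1)*(g^5 - 5*g^4 - 19*g^3 + 89*g^2 + 102*g - 360) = (g - 2)*(g + 1)*(g^4 - 3*g^3 - 25*g^2 + 39*g + 180) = (g - 4)*(g - 2)*(g + 1)*(g^3 + g^2 - 21*g - 45) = (g - 4)*(g - 2)*(g + 1)*(g + 3)*(g^2 - 2*g - 15) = (g - 4)*(g - 2)*(g + 1)*(g + 3)^2*(g - 5)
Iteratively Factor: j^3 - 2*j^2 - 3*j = (j - 3)*(j^2 + j) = (j - 3)*(j + 1)*(j)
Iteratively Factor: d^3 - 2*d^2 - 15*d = (d + 3)*(d^2 - 5*d) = (d - 5)*(d + 3)*(d)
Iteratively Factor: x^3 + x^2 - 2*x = (x)*(x^2 + x - 2) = x*(x - 1)*(x + 2)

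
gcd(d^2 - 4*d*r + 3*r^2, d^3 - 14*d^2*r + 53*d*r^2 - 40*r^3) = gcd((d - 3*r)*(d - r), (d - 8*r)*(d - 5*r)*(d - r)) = -d + r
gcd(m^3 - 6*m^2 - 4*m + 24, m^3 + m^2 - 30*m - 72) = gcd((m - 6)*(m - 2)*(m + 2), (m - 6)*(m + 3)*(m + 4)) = m - 6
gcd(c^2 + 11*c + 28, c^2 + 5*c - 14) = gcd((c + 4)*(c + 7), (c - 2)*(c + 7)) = c + 7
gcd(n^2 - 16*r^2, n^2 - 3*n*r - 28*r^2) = n + 4*r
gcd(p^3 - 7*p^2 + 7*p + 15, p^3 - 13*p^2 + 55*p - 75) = p^2 - 8*p + 15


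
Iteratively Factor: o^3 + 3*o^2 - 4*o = (o + 4)*(o^2 - o) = o*(o + 4)*(o - 1)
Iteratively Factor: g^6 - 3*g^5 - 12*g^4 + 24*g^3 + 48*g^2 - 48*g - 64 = (g - 4)*(g^5 + g^4 - 8*g^3 - 8*g^2 + 16*g + 16) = (g - 4)*(g + 1)*(g^4 - 8*g^2 + 16) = (g - 4)*(g + 1)*(g + 2)*(g^3 - 2*g^2 - 4*g + 8) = (g - 4)*(g - 2)*(g + 1)*(g + 2)*(g^2 - 4) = (g - 4)*(g - 2)*(g + 1)*(g + 2)^2*(g - 2)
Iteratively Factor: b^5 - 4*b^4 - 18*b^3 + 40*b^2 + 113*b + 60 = (b + 1)*(b^4 - 5*b^3 - 13*b^2 + 53*b + 60) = (b - 4)*(b + 1)*(b^3 - b^2 - 17*b - 15) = (b - 4)*(b + 1)*(b + 3)*(b^2 - 4*b - 5) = (b - 4)*(b + 1)^2*(b + 3)*(b - 5)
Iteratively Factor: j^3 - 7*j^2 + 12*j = (j - 3)*(j^2 - 4*j) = (j - 4)*(j - 3)*(j)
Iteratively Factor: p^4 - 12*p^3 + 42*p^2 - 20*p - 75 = (p + 1)*(p^3 - 13*p^2 + 55*p - 75) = (p - 3)*(p + 1)*(p^2 - 10*p + 25) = (p - 5)*(p - 3)*(p + 1)*(p - 5)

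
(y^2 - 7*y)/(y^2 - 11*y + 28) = y/(y - 4)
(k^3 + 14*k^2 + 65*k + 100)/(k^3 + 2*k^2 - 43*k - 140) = (k + 5)/(k - 7)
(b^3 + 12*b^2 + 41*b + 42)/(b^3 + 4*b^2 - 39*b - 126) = (b + 2)/(b - 6)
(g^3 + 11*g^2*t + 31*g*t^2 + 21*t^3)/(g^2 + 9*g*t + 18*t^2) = (g^2 + 8*g*t + 7*t^2)/(g + 6*t)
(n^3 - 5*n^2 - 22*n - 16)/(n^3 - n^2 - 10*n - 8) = (n - 8)/(n - 4)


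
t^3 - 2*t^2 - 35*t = t*(t - 7)*(t + 5)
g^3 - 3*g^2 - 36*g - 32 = (g - 8)*(g + 1)*(g + 4)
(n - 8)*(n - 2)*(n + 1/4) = n^3 - 39*n^2/4 + 27*n/2 + 4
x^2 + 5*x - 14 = (x - 2)*(x + 7)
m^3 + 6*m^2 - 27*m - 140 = (m - 5)*(m + 4)*(m + 7)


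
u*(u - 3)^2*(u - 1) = u^4 - 7*u^3 + 15*u^2 - 9*u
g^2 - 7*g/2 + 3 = (g - 2)*(g - 3/2)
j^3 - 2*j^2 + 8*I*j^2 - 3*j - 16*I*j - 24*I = (j - 3)*(j + 1)*(j + 8*I)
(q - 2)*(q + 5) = q^2 + 3*q - 10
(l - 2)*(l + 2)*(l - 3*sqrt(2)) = l^3 - 3*sqrt(2)*l^2 - 4*l + 12*sqrt(2)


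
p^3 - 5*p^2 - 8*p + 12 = (p - 6)*(p - 1)*(p + 2)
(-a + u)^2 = a^2 - 2*a*u + u^2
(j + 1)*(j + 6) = j^2 + 7*j + 6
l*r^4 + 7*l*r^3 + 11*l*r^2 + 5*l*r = r*(r + 1)*(r + 5)*(l*r + l)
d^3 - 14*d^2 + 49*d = d*(d - 7)^2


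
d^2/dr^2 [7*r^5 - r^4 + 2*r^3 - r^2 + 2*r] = 140*r^3 - 12*r^2 + 12*r - 2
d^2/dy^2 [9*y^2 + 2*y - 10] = 18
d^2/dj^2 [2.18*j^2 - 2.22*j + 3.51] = 4.36000000000000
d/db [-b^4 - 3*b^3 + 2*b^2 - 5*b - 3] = -4*b^3 - 9*b^2 + 4*b - 5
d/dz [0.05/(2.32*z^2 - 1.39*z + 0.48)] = (0.0695 - 0.232*z)/(2.32*z^2 - 1.39*z + 0.48)^2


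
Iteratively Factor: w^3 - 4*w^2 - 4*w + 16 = (w - 4)*(w^2 - 4) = (w - 4)*(w - 2)*(w + 2)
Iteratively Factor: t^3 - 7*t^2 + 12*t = (t - 3)*(t^2 - 4*t) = (t - 4)*(t - 3)*(t)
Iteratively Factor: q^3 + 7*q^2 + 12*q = (q)*(q^2 + 7*q + 12) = q*(q + 3)*(q + 4)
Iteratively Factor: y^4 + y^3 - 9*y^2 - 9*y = (y + 3)*(y^3 - 2*y^2 - 3*y) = (y + 1)*(y + 3)*(y^2 - 3*y) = y*(y + 1)*(y + 3)*(y - 3)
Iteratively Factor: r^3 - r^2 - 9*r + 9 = (r - 3)*(r^2 + 2*r - 3) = (r - 3)*(r + 3)*(r - 1)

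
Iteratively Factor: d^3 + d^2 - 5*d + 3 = (d - 1)*(d^2 + 2*d - 3) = (d - 1)^2*(d + 3)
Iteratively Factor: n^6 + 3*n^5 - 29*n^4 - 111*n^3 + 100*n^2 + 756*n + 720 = (n + 3)*(n^5 - 29*n^3 - 24*n^2 + 172*n + 240) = (n + 2)*(n + 3)*(n^4 - 2*n^3 - 25*n^2 + 26*n + 120) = (n - 3)*(n + 2)*(n + 3)*(n^3 + n^2 - 22*n - 40) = (n - 3)*(n + 2)*(n + 3)*(n + 4)*(n^2 - 3*n - 10) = (n - 3)*(n + 2)^2*(n + 3)*(n + 4)*(n - 5)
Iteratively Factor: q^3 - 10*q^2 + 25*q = (q - 5)*(q^2 - 5*q) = q*(q - 5)*(q - 5)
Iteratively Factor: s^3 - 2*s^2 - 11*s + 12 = (s - 1)*(s^2 - s - 12) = (s - 4)*(s - 1)*(s + 3)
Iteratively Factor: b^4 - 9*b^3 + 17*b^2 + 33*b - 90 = (b - 3)*(b^3 - 6*b^2 - b + 30) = (b - 3)^2*(b^2 - 3*b - 10) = (b - 3)^2*(b + 2)*(b - 5)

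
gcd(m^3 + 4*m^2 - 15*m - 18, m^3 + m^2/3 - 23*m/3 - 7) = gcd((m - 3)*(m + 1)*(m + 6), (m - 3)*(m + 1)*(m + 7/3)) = m^2 - 2*m - 3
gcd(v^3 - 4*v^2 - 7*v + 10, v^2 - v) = v - 1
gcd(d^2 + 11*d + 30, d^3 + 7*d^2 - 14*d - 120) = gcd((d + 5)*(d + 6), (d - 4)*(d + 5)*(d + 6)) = d^2 + 11*d + 30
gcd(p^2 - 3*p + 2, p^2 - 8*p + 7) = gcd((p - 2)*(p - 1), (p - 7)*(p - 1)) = p - 1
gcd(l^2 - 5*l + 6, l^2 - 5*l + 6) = l^2 - 5*l + 6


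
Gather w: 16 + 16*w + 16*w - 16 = 32*w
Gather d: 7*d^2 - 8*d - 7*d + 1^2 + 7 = 7*d^2 - 15*d + 8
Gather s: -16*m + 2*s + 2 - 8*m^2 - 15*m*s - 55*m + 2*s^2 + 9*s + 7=-8*m^2 - 71*m + 2*s^2 + s*(11 - 15*m) + 9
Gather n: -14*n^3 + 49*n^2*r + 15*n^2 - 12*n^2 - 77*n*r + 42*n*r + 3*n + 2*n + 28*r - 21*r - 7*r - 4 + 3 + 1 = -14*n^3 + n^2*(49*r + 3) + n*(5 - 35*r)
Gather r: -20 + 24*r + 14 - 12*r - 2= 12*r - 8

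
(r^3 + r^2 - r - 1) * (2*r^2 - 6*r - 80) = 2*r^5 - 4*r^4 - 88*r^3 - 76*r^2 + 86*r + 80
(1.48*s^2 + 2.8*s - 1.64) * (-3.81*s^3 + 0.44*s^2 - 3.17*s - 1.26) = -5.6388*s^5 - 10.0168*s^4 + 2.7888*s^3 - 11.4624*s^2 + 1.6708*s + 2.0664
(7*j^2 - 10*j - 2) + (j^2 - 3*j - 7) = 8*j^2 - 13*j - 9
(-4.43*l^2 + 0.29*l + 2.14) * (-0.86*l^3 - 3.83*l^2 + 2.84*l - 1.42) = 3.8098*l^5 + 16.7175*l^4 - 15.5323*l^3 - 1.082*l^2 + 5.6658*l - 3.0388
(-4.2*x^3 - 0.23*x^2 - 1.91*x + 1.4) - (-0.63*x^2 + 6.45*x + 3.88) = -4.2*x^3 + 0.4*x^2 - 8.36*x - 2.48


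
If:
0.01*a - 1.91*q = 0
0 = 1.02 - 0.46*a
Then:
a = 2.22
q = 0.01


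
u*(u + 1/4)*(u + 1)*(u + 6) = u^4 + 29*u^3/4 + 31*u^2/4 + 3*u/2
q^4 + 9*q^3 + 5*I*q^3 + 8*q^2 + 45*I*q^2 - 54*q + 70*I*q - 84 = (q + 2)*(q + 7)*(q + 2*I)*(q + 3*I)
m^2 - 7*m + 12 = (m - 4)*(m - 3)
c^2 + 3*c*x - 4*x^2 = (c - x)*(c + 4*x)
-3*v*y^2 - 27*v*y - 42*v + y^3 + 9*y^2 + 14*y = (-3*v + y)*(y + 2)*(y + 7)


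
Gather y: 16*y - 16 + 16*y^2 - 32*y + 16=16*y^2 - 16*y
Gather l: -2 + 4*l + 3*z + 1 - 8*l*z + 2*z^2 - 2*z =l*(4 - 8*z) + 2*z^2 + z - 1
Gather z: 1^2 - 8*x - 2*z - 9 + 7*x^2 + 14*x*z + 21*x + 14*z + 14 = 7*x^2 + 13*x + z*(14*x + 12) + 6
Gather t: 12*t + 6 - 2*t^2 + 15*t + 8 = -2*t^2 + 27*t + 14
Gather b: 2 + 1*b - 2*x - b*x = b*(1 - x) - 2*x + 2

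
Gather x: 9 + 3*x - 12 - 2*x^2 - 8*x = -2*x^2 - 5*x - 3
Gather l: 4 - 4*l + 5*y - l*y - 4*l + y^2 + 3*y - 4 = l*(-y - 8) + y^2 + 8*y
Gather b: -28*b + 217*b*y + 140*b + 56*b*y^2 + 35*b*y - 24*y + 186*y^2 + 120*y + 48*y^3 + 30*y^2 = b*(56*y^2 + 252*y + 112) + 48*y^3 + 216*y^2 + 96*y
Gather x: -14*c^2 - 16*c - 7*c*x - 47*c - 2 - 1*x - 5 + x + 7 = -14*c^2 - 7*c*x - 63*c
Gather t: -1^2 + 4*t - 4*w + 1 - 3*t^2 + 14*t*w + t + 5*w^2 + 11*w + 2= -3*t^2 + t*(14*w + 5) + 5*w^2 + 7*w + 2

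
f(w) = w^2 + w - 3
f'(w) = 2*w + 1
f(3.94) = 16.46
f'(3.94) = 8.88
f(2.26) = 4.37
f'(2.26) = 5.52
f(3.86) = 15.76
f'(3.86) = 8.72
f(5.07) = 27.77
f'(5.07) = 11.14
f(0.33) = -2.56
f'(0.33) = 1.66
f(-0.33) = -3.22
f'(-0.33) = 0.34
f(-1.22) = -2.73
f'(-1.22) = -1.44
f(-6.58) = 33.72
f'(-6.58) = -12.16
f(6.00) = 39.00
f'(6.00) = 13.00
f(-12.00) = 129.00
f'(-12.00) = -23.00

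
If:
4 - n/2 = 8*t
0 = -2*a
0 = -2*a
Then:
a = 0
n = 8 - 16*t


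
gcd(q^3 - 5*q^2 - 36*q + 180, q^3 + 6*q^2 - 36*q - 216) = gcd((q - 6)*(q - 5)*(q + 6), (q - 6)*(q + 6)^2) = q^2 - 36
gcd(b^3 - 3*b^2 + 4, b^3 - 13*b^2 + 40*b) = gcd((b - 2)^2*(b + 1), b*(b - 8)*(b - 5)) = 1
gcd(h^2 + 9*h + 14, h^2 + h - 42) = h + 7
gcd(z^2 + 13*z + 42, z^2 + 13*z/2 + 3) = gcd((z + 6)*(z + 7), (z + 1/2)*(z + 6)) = z + 6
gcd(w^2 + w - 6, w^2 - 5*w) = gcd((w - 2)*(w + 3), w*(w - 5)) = 1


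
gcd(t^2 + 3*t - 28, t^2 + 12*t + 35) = t + 7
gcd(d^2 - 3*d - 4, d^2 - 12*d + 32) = d - 4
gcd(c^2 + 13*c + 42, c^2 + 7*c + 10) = 1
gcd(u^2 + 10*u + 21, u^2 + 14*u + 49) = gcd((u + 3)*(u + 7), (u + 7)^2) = u + 7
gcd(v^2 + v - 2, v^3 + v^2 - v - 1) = v - 1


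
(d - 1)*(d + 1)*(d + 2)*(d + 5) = d^4 + 7*d^3 + 9*d^2 - 7*d - 10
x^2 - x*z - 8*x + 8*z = (x - 8)*(x - z)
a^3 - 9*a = a*(a - 3)*(a + 3)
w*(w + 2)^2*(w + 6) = w^4 + 10*w^3 + 28*w^2 + 24*w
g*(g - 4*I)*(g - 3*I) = g^3 - 7*I*g^2 - 12*g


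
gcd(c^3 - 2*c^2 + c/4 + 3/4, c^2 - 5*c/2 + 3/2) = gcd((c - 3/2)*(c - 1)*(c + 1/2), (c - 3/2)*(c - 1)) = c^2 - 5*c/2 + 3/2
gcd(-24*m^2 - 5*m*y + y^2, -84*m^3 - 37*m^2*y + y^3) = 3*m + y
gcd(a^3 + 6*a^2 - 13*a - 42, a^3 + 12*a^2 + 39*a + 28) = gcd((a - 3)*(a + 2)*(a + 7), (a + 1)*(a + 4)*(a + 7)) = a + 7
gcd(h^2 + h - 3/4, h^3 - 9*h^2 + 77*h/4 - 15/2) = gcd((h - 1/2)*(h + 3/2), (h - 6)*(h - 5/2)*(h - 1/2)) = h - 1/2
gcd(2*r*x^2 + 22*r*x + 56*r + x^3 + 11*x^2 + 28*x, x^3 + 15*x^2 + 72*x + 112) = x^2 + 11*x + 28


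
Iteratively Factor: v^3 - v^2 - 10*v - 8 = (v + 1)*(v^2 - 2*v - 8) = (v - 4)*(v + 1)*(v + 2)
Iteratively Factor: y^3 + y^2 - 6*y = (y)*(y^2 + y - 6) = y*(y + 3)*(y - 2)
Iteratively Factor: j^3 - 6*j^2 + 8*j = (j)*(j^2 - 6*j + 8) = j*(j - 4)*(j - 2)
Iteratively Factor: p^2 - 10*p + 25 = (p - 5)*(p - 5)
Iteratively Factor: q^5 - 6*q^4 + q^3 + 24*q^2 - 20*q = (q - 1)*(q^4 - 5*q^3 - 4*q^2 + 20*q) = (q - 1)*(q + 2)*(q^3 - 7*q^2 + 10*q) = (q - 5)*(q - 1)*(q + 2)*(q^2 - 2*q) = (q - 5)*(q - 2)*(q - 1)*(q + 2)*(q)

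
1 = 1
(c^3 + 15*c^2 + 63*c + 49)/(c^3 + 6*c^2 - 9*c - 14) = (c + 7)/(c - 2)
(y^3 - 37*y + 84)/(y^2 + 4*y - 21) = y - 4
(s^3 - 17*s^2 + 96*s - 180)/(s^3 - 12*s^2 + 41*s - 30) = (s - 6)/(s - 1)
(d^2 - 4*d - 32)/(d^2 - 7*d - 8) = (d + 4)/(d + 1)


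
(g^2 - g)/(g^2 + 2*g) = (g - 1)/(g + 2)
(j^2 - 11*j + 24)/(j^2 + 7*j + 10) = (j^2 - 11*j + 24)/(j^2 + 7*j + 10)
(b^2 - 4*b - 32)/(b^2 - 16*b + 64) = (b + 4)/(b - 8)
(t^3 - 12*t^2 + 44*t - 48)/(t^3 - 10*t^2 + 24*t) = (t - 2)/t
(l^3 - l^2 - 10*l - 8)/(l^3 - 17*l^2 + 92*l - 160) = (l^2 + 3*l + 2)/(l^2 - 13*l + 40)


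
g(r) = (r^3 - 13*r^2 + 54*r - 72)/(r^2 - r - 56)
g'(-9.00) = -22.84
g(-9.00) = -68.82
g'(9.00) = -2.04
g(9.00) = 5.62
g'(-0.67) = -1.41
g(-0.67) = 2.08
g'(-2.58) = -3.90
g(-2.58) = 6.74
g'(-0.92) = -1.61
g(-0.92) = 2.46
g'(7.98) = -6666.09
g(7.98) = -130.99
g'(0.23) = -0.87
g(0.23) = 1.07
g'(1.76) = -0.31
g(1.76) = 0.22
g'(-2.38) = -3.49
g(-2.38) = 6.00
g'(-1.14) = -1.81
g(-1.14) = 2.84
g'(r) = (1 - 2*r)*(r^3 - 13*r^2 + 54*r - 72)/(r^2 - r - 56)^2 + (3*r^2 - 26*r + 54)/(r^2 - r - 56) = (r^4 - 2*r^3 - 209*r^2 + 1600*r - 3096)/(r^4 - 2*r^3 - 111*r^2 + 112*r + 3136)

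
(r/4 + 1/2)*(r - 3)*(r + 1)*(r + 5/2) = r^4/4 + 5*r^3/8 - 7*r^2/4 - 47*r/8 - 15/4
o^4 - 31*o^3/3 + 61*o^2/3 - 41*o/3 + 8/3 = (o - 8)*(o - 1)^2*(o - 1/3)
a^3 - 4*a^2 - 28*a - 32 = (a - 8)*(a + 2)^2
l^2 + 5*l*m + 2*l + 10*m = (l + 2)*(l + 5*m)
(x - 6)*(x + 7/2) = x^2 - 5*x/2 - 21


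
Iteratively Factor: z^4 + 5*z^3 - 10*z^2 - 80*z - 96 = (z + 3)*(z^3 + 2*z^2 - 16*z - 32) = (z + 3)*(z + 4)*(z^2 - 2*z - 8) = (z + 2)*(z + 3)*(z + 4)*(z - 4)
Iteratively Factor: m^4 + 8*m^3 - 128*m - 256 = (m + 4)*(m^3 + 4*m^2 - 16*m - 64) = (m - 4)*(m + 4)*(m^2 + 8*m + 16) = (m - 4)*(m + 4)^2*(m + 4)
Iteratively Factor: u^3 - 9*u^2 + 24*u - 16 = (u - 4)*(u^2 - 5*u + 4) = (u - 4)*(u - 1)*(u - 4)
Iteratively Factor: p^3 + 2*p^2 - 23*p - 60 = (p + 3)*(p^2 - p - 20) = (p + 3)*(p + 4)*(p - 5)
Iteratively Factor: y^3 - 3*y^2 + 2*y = (y)*(y^2 - 3*y + 2) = y*(y - 1)*(y - 2)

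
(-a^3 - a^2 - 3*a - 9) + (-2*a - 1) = -a^3 - a^2 - 5*a - 10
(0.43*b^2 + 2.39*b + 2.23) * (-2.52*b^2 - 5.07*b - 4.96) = -1.0836*b^4 - 8.2029*b^3 - 19.8697*b^2 - 23.1605*b - 11.0608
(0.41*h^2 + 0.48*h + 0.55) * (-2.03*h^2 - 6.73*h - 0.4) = -0.8323*h^4 - 3.7337*h^3 - 4.5109*h^2 - 3.8935*h - 0.22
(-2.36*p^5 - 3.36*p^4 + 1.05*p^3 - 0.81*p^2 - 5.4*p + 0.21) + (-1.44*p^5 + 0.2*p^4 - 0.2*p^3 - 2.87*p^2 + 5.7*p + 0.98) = -3.8*p^5 - 3.16*p^4 + 0.85*p^3 - 3.68*p^2 + 0.3*p + 1.19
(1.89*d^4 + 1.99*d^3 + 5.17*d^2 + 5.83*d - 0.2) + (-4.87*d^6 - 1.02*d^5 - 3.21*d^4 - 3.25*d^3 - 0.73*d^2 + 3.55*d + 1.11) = -4.87*d^6 - 1.02*d^5 - 1.32*d^4 - 1.26*d^3 + 4.44*d^2 + 9.38*d + 0.91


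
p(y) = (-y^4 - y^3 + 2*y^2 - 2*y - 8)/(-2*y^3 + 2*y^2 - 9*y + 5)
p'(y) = (6*y^2 - 4*y + 9)*(-y^4 - y^3 + 2*y^2 - 2*y - 8)/(-2*y^3 + 2*y^2 - 9*y + 5)^2 + (-4*y^3 - 3*y^2 + 4*y - 2)/(-2*y^3 + 2*y^2 - 9*y + 5) = (2*y^6 - 4*y^5 + 29*y^4 - 10*y^3 - 77*y^2 + 52*y - 82)/(4*y^6 - 8*y^5 + 40*y^4 - 56*y^3 + 101*y^2 - 90*y + 25)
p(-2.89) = -0.32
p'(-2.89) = 0.36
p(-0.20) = -1.09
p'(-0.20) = -2.01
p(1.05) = 2.25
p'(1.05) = -4.38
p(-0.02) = -1.54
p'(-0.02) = -3.09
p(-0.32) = -0.88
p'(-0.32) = -1.59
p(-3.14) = -0.42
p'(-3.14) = 0.40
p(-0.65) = -0.47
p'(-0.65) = -0.93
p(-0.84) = -0.32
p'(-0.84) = -0.68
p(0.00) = -1.60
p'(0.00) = -3.28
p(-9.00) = -3.32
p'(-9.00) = 0.51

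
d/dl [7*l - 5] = 7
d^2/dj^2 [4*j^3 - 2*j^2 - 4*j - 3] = 24*j - 4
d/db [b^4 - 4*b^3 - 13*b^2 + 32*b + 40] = 4*b^3 - 12*b^2 - 26*b + 32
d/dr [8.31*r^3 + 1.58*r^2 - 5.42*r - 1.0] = 24.93*r^2 + 3.16*r - 5.42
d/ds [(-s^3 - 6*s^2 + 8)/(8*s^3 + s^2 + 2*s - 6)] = (47*s^4 - 4*s^3 - 186*s^2 + 56*s - 16)/(64*s^6 + 16*s^5 + 33*s^4 - 92*s^3 - 8*s^2 - 24*s + 36)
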